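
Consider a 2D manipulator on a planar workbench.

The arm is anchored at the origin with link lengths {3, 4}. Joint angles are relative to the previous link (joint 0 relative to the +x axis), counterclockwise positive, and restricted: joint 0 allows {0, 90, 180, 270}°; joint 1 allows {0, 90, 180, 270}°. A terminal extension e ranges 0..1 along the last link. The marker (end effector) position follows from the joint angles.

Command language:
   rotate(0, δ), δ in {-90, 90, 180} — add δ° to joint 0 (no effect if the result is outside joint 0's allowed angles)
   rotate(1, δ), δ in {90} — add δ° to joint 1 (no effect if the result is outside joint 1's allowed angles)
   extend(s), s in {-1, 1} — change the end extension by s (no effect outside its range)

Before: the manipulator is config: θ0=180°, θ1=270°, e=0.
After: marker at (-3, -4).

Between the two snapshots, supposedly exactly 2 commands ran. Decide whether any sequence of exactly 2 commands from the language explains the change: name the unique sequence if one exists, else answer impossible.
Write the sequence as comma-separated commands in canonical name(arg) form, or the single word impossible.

t0: config: θ0=180°, θ1=270°, e=0
1. rotate(1, 90) → config: θ0=180°, θ1=0°, e=0
2. rotate(1, 90) → config: θ0=180°, θ1=90°, e=0
uniquely the one of 36 2-step routes that fits.

rotate(1, 90), rotate(1, 90)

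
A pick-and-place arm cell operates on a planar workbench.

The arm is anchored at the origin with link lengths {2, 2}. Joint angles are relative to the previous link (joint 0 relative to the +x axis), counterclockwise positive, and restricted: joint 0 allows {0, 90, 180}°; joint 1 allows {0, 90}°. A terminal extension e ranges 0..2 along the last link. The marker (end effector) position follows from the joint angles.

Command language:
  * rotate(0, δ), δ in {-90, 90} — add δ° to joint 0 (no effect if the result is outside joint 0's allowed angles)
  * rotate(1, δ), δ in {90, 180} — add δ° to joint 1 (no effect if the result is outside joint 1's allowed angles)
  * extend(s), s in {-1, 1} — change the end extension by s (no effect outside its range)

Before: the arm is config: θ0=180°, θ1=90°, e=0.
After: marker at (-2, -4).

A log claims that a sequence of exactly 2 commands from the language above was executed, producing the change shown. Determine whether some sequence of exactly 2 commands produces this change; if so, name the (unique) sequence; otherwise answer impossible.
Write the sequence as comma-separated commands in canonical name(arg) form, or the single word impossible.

extend(1), extend(1)

t0: config: θ0=180°, θ1=90°, e=0
1. extend(1) → config: θ0=180°, θ1=90°, e=1
2. extend(1) → config: θ0=180°, θ1=90°, e=2
no rival 2-sequence matches.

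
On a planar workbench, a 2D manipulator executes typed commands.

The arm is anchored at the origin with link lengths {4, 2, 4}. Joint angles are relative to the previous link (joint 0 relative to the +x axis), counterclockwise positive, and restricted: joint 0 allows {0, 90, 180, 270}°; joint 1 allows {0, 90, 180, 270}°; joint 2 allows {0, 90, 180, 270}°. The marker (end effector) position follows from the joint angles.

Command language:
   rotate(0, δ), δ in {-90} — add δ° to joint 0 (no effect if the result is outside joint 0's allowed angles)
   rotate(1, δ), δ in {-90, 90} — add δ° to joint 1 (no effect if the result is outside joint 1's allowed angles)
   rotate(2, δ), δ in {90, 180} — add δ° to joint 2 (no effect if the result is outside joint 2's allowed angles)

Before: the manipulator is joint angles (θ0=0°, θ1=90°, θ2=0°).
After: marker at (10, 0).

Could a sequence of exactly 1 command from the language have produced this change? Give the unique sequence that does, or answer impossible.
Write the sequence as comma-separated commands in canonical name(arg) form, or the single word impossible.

rotate(1, -90)

from: joint angles (θ0=0°, θ1=90°, θ2=0°)
t=1 rotate(1, -90) ⇒ joint angles (θ0=0°, θ1=0°, θ2=0°)
uniquely the one of 5 1-step routes that fits.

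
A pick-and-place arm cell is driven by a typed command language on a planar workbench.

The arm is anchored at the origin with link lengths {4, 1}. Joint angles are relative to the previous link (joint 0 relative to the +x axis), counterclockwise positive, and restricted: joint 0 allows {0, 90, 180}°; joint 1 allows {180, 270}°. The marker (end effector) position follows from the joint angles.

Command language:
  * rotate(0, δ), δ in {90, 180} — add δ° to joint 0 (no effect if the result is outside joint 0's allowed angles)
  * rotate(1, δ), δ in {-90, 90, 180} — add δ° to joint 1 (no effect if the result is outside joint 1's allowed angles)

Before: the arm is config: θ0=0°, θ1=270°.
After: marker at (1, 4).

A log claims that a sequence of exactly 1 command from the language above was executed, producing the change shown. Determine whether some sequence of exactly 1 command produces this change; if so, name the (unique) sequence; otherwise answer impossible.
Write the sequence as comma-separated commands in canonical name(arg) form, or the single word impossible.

t0: config: θ0=0°, θ1=270°
[1] after rotate(0, 90): config: θ0=90°, θ1=270°
no other 1-command option fits: unique.

rotate(0, 90)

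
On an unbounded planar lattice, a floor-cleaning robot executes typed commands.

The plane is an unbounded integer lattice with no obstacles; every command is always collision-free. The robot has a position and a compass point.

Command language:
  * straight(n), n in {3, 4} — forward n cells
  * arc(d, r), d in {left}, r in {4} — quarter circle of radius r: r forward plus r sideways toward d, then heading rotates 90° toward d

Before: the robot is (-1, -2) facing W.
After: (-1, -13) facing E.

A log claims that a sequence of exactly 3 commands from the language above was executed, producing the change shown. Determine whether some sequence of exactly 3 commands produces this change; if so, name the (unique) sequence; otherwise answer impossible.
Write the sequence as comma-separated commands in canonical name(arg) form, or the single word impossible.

key: cell and facing (now E) both changed — the 3 commands mix motion and turning
start: (-1, -2) facing W
t=1 arc(left, 4) ⇒ (-5, -6) facing S
t=2 straight(3) ⇒ (-5, -9) facing S
t=3 arc(left, 4) ⇒ (-1, -13) facing E
all 27 alternatives checked — unique.

arc(left, 4), straight(3), arc(left, 4)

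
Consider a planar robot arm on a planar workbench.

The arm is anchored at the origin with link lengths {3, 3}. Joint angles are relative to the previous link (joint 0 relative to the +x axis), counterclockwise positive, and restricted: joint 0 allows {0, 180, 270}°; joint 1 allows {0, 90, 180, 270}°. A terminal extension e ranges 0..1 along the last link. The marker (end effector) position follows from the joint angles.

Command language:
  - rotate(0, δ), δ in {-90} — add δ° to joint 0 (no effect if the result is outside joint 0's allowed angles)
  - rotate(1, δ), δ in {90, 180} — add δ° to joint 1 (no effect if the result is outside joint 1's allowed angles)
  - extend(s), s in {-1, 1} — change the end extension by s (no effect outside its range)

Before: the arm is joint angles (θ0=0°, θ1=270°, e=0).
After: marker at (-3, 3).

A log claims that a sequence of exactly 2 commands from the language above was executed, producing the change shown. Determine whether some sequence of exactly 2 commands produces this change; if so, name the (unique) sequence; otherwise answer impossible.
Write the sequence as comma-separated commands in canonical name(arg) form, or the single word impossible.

initial: joint angles (θ0=0°, θ1=270°, e=0)
t=1 rotate(0, -90) ⇒ joint angles (θ0=270°, θ1=270°, e=0)
t=2 rotate(0, -90) ⇒ joint angles (θ0=180°, θ1=270°, e=0)
no other 2-command option fits: unique.

rotate(0, -90), rotate(0, -90)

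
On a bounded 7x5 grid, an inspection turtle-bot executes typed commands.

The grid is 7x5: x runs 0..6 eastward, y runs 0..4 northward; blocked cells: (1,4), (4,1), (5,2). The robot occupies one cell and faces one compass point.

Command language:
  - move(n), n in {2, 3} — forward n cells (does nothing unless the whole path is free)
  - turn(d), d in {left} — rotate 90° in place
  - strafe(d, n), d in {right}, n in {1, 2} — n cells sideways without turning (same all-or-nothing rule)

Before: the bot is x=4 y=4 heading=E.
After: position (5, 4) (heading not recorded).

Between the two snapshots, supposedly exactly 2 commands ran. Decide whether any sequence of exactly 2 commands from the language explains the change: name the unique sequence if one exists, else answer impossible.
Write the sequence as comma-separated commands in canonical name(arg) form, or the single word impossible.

turn(left), strafe(right, 1)

key: running strafe(right, 1) before turn(left) would end elsewhere — order is forced
begin: x=4 y=4 heading=E
[1] after turn(left): x=4 y=4 heading=N
[2] after strafe(right, 1): x=5 y=4 heading=N
no rival 2-sequence matches.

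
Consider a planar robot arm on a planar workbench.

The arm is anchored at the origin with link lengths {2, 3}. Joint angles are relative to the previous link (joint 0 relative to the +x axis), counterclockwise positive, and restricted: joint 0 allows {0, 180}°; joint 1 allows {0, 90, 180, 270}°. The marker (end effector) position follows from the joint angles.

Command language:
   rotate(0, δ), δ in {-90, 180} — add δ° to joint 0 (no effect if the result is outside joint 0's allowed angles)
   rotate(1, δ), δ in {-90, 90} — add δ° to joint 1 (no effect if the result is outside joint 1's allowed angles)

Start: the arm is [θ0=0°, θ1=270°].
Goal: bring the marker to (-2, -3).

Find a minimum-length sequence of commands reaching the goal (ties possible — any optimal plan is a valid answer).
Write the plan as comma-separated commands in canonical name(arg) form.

rotate(1, -90), rotate(1, -90), rotate(0, 180)

t0: [θ0=0°, θ1=270°]
t=1 rotate(1, -90) ⇒ [θ0=0°, θ1=180°]
t=2 rotate(1, -90) ⇒ [θ0=0°, θ1=90°]
t=3 rotate(0, 180) ⇒ [θ0=180°, θ1=90°]
nothing shorter than 3 reaches the goal.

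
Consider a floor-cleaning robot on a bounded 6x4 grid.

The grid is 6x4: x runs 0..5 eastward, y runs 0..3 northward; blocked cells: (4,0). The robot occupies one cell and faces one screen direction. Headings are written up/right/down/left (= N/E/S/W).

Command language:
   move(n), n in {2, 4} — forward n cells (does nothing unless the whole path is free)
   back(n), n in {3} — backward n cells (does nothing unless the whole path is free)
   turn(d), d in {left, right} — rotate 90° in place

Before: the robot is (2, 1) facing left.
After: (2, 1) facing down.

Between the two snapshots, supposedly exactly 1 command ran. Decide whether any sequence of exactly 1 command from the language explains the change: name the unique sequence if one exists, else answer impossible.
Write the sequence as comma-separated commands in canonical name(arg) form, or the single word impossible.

turn(left)

key: parked at (2,1) the whole time — nothing moves the robot
t0: (2, 1) facing left
step 1 (turn(left)): (2, 1) facing down
uniquely the one of 5 1-step routes that fits.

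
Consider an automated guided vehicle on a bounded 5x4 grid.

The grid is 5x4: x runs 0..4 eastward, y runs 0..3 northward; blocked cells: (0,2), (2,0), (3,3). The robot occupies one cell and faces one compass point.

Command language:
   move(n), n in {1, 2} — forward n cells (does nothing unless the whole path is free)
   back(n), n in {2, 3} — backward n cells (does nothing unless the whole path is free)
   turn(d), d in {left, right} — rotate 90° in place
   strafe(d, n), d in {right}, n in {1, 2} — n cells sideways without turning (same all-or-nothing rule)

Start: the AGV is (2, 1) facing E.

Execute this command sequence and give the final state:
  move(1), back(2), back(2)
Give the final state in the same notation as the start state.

(1, 1) facing E

begin: (2, 1) facing E
1. move(1) → (3, 1) facing E
2. back(2) → (1, 1) facing E
3. back(2) → (1, 1) facing E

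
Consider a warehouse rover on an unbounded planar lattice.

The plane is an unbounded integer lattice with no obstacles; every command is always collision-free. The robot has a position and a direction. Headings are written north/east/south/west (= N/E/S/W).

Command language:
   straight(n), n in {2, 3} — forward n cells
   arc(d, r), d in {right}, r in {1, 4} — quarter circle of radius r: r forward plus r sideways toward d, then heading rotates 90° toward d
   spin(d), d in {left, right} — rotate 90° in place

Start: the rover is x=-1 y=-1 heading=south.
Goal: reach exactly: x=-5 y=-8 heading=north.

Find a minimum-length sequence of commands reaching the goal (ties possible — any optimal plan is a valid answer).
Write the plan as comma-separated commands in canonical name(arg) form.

begin: x=-1 y=-1 heading=south
step 1 (straight(3)): x=-1 y=-4 heading=south
step 2 (arc(right, 4)): x=-5 y=-8 heading=west
step 3 (spin(right)): x=-5 y=-8 heading=north
shorter routes all fall short; 3 is best.

straight(3), arc(right, 4), spin(right)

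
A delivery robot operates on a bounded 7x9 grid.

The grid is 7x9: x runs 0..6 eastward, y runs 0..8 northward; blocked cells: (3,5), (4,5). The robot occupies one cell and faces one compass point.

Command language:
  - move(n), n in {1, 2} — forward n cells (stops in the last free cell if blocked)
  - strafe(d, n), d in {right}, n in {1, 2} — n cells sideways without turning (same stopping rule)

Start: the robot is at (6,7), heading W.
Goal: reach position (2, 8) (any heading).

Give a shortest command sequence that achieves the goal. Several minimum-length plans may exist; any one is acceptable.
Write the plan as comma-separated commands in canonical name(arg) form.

strafe(right, 1), move(2), move(2)

begin: at (6,7), heading W
step 1 (strafe(right, 1)): at (6,8), heading W
step 2 (move(2)): at (4,8), heading W
step 3 (move(2)): at (2,8), heading W
shorter routes all fall short; 3 is best.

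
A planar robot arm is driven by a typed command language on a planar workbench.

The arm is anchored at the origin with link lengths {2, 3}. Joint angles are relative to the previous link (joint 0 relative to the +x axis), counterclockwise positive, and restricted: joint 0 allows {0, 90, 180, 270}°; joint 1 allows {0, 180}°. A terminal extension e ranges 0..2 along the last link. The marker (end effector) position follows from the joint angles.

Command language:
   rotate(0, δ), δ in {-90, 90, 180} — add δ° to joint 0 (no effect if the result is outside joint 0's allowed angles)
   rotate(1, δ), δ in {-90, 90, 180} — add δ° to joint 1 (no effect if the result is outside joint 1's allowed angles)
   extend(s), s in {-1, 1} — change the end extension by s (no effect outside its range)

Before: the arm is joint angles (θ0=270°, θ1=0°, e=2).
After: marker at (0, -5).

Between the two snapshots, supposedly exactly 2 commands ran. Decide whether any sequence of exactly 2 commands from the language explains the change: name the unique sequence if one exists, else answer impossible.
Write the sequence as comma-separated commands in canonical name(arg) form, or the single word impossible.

extend(-1), extend(-1)

start: joint angles (θ0=270°, θ1=0°, e=2)
t=1 extend(-1) ⇒ joint angles (θ0=270°, θ1=0°, e=1)
t=2 extend(-1) ⇒ joint angles (θ0=270°, θ1=0°, e=0)
no rival 2-sequence matches.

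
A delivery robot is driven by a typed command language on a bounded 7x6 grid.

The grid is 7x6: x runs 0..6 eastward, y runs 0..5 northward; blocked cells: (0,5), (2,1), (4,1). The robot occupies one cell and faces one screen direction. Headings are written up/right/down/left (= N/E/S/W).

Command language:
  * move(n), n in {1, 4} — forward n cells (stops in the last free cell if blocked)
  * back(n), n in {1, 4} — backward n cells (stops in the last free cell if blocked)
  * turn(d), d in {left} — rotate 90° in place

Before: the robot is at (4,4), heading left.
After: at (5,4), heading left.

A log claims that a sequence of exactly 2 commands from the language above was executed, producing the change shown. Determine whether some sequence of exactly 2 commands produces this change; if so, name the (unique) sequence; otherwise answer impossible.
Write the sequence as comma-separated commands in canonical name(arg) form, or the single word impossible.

back(4), move(1)

key: running move(1) before back(4) would end elsewhere — order is forced
begin: at (4,4), heading left
t=1 back(4) ⇒ at (6,4), heading left
t=2 move(1) ⇒ at (5,4), heading left
all 25 alternatives checked — unique.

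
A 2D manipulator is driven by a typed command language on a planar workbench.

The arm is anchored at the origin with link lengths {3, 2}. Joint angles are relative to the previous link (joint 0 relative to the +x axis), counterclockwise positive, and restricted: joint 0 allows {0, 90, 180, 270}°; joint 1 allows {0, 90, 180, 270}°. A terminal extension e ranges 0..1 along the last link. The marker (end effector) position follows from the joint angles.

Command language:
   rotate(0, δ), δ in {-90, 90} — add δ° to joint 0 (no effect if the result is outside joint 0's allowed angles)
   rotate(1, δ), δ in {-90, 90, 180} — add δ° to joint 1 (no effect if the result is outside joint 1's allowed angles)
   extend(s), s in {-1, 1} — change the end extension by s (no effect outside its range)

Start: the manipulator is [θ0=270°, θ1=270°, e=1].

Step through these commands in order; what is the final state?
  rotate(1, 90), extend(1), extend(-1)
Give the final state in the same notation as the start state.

[θ0=270°, θ1=0°, e=0]

begin: [θ0=270°, θ1=270°, e=1]
t=1 rotate(1, 90) ⇒ [θ0=270°, θ1=0°, e=1]
t=2 extend(1) ⇒ [θ0=270°, θ1=0°, e=1]
t=3 extend(-1) ⇒ [θ0=270°, θ1=0°, e=0]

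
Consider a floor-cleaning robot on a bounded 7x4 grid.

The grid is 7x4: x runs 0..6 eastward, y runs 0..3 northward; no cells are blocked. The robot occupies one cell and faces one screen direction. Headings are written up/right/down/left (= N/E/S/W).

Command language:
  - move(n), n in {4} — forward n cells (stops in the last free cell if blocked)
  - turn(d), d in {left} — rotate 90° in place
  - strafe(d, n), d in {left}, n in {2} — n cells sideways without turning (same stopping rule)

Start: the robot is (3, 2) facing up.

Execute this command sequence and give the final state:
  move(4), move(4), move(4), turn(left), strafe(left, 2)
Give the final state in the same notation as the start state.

t0: (3, 2) facing up
t=1 move(4) ⇒ (3, 3) facing up
t=2 move(4) ⇒ (3, 3) facing up
t=3 move(4) ⇒ (3, 3) facing up
t=4 turn(left) ⇒ (3, 3) facing left
t=5 strafe(left, 2) ⇒ (3, 1) facing left

(3, 1) facing left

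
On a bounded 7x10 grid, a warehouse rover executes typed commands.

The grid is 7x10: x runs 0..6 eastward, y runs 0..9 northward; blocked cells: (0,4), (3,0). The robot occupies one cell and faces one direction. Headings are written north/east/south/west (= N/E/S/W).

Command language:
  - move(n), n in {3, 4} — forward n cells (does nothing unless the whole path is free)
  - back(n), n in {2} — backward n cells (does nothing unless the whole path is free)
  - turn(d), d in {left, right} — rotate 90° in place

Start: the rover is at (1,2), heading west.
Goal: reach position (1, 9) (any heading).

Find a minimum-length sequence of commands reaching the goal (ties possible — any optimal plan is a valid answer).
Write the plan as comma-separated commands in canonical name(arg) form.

initial: at (1,2), heading west
step 1 (turn(right)): at (1,2), heading north
step 2 (move(3)): at (1,5), heading north
step 3 (move(4)): at (1,9), heading north
no 2-step plan works, so 3 is optimal.

turn(right), move(3), move(4)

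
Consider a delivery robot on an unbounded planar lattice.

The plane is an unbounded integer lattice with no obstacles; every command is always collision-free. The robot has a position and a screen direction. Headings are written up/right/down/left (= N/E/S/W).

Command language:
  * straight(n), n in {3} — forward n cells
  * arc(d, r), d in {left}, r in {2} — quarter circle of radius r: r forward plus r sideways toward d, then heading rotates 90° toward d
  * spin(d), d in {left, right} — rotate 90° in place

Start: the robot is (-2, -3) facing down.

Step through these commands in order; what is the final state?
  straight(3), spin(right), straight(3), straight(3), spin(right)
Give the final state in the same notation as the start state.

(-8, -6) facing up

start: (-2, -3) facing down
[1] after straight(3): (-2, -6) facing down
[2] after spin(right): (-2, -6) facing left
[3] after straight(3): (-5, -6) facing left
[4] after straight(3): (-8, -6) facing left
[5] after spin(right): (-8, -6) facing up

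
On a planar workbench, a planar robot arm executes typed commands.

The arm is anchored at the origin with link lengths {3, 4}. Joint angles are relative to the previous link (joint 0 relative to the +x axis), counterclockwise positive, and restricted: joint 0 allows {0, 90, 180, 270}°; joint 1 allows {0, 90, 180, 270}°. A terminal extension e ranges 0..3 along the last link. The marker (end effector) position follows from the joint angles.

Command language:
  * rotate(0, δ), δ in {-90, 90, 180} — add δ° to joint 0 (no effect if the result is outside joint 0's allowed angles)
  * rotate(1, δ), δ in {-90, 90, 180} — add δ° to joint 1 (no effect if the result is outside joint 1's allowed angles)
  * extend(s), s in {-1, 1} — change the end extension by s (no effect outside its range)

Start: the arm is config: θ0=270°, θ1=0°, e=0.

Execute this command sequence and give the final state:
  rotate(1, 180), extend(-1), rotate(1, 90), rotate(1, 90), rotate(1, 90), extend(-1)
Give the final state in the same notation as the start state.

t0: config: θ0=270°, θ1=0°, e=0
[1] after rotate(1, 180): config: θ0=270°, θ1=180°, e=0
[2] after extend(-1): config: θ0=270°, θ1=180°, e=0
[3] after rotate(1, 90): config: θ0=270°, θ1=270°, e=0
[4] after rotate(1, 90): config: θ0=270°, θ1=0°, e=0
[5] after rotate(1, 90): config: θ0=270°, θ1=90°, e=0
[6] after extend(-1): config: θ0=270°, θ1=90°, e=0

config: θ0=270°, θ1=90°, e=0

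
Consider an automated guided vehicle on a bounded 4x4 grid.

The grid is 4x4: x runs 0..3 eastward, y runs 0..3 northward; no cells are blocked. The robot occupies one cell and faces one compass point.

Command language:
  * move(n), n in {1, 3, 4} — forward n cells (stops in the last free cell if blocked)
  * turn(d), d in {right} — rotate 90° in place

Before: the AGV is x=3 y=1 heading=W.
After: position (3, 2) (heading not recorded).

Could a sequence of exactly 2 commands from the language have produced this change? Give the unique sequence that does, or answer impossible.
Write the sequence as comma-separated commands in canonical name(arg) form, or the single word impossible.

turn(right), move(1)

key: order matters: swapping turn(right) and move(1) lands elsewhere
from: x=3 y=1 heading=W
t=1 turn(right) ⇒ x=3 y=1 heading=N
t=2 move(1) ⇒ x=3 y=2 heading=N
no rival 2-sequence matches.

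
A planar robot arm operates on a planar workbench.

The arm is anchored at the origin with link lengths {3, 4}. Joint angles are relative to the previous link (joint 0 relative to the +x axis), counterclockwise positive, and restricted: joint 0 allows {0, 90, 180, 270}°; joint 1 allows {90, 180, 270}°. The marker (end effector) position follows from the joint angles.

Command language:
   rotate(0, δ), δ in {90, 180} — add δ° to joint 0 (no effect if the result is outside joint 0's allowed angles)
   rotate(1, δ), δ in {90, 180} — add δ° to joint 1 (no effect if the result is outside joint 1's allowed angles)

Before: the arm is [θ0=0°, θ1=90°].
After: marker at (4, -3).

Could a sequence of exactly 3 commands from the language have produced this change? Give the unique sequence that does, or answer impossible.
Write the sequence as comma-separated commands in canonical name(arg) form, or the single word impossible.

rotate(0, 90), rotate(0, 90), rotate(0, 90)

t0: [θ0=0°, θ1=90°]
[1] after rotate(0, 90): [θ0=90°, θ1=90°]
[2] after rotate(0, 90): [θ0=180°, θ1=90°]
[3] after rotate(0, 90): [θ0=270°, θ1=90°]
all 64 alternatives checked — unique.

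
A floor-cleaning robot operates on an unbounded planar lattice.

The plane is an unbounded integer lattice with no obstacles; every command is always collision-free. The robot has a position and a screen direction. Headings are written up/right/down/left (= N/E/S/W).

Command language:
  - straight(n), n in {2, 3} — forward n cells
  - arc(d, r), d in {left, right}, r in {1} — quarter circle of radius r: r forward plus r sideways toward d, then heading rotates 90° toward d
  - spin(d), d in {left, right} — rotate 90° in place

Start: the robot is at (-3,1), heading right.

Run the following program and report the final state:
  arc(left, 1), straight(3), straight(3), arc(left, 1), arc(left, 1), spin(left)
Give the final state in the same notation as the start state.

at (-4,8), heading right

start: at (-3,1), heading right
[1] after arc(left, 1): at (-2,2), heading up
[2] after straight(3): at (-2,5), heading up
[3] after straight(3): at (-2,8), heading up
[4] after arc(left, 1): at (-3,9), heading left
[5] after arc(left, 1): at (-4,8), heading down
[6] after spin(left): at (-4,8), heading right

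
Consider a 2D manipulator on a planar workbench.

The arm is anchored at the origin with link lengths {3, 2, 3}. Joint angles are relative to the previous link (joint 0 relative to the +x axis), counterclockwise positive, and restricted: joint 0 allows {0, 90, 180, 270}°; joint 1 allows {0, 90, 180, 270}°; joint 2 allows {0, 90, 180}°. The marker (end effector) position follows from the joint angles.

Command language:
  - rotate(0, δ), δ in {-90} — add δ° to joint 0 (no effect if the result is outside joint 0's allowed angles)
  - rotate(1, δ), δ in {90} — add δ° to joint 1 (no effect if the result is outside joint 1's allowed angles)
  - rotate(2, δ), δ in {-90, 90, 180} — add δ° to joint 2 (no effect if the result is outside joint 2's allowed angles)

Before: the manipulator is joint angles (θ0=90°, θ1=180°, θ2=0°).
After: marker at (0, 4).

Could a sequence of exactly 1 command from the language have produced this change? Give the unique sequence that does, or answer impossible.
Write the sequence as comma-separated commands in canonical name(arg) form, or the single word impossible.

rotate(2, 180)

from: joint angles (θ0=90°, θ1=180°, θ2=0°)
t=1 rotate(2, 180) ⇒ joint angles (θ0=90°, θ1=180°, θ2=180°)
no other 1-command option fits: unique.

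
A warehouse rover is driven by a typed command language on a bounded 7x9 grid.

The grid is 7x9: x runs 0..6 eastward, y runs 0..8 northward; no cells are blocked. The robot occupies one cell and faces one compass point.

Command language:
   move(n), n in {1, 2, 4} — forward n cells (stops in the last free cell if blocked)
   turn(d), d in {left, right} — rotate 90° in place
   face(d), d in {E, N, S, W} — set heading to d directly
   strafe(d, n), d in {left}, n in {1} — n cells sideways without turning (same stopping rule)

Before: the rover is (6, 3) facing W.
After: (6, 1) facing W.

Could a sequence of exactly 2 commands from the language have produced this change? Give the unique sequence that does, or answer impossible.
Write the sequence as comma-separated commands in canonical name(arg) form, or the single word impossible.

key: still facing W at the end — nothing in the sequence rotates
from: (6, 3) facing W
step 1 (strafe(left, 1)): (6, 2) facing W
step 2 (strafe(left, 1)): (6, 1) facing W
no rival 2-sequence matches.

strafe(left, 1), strafe(left, 1)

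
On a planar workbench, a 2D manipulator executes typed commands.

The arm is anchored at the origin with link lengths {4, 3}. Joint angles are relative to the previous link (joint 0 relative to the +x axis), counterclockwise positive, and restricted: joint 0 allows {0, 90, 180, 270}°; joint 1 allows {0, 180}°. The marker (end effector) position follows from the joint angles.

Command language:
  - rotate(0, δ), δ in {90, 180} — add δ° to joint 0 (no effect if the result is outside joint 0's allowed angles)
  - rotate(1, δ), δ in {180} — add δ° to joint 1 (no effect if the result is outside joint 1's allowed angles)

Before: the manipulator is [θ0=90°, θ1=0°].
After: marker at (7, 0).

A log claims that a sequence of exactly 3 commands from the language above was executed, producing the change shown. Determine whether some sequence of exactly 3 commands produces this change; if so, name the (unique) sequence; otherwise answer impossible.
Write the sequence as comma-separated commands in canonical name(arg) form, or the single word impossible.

initial: [θ0=90°, θ1=0°]
step 1 (rotate(0, 90)): [θ0=180°, θ1=0°]
step 2 (rotate(0, 90)): [θ0=270°, θ1=0°]
step 3 (rotate(0, 90)): [θ0=0°, θ1=0°]
all 27 alternatives checked — unique.

rotate(0, 90), rotate(0, 90), rotate(0, 90)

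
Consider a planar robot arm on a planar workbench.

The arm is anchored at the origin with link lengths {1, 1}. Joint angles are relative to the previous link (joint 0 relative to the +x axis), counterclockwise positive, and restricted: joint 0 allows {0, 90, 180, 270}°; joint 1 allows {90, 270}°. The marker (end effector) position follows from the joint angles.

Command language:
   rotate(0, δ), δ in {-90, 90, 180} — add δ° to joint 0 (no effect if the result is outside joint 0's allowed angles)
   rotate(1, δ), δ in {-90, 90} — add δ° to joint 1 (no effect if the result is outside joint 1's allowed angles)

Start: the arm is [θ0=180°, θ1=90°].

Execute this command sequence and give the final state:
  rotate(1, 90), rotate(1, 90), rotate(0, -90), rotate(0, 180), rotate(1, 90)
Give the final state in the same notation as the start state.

[θ0=270°, θ1=90°]

t0: [θ0=180°, θ1=90°]
1. rotate(1, 90) → [θ0=180°, θ1=90°]
2. rotate(1, 90) → [θ0=180°, θ1=90°]
3. rotate(0, -90) → [θ0=90°, θ1=90°]
4. rotate(0, 180) → [θ0=270°, θ1=90°]
5. rotate(1, 90) → [θ0=270°, θ1=90°]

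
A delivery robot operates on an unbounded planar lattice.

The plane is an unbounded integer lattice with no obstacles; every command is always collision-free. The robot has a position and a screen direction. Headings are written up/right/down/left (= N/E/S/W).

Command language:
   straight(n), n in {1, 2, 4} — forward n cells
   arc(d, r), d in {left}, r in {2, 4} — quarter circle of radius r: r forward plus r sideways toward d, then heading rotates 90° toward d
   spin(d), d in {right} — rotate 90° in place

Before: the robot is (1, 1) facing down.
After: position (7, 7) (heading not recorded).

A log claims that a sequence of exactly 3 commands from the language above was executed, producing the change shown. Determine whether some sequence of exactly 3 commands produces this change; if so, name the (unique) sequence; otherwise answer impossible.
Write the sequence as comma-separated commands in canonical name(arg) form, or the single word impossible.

arc(left, 2), arc(left, 4), straight(4)

key: order matters: swapping arc(left, 2) and straight(4) lands elsewhere
t0: (1, 1) facing down
step 1 (arc(left, 2)): (3, -1) facing right
step 2 (arc(left, 4)): (7, 3) facing up
step 3 (straight(4)): (7, 7) facing up
uniquely the one of 216 3-step routes that fits.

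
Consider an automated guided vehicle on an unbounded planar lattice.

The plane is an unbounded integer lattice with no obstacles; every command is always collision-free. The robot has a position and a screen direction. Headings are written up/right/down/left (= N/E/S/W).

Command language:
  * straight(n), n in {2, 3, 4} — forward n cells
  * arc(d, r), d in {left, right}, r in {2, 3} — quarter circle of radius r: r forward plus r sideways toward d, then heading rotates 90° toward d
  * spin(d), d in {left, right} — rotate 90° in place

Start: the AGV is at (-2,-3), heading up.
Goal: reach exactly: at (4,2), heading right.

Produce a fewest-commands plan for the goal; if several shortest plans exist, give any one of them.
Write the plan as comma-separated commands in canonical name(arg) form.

initial: at (-2,-3), heading up
t=1 straight(3) ⇒ at (-2,0), heading up
t=2 arc(right, 2) ⇒ at (0,2), heading right
t=3 straight(4) ⇒ at (4,2), heading right
no 2-step plan works, so 3 is optimal.

straight(3), arc(right, 2), straight(4)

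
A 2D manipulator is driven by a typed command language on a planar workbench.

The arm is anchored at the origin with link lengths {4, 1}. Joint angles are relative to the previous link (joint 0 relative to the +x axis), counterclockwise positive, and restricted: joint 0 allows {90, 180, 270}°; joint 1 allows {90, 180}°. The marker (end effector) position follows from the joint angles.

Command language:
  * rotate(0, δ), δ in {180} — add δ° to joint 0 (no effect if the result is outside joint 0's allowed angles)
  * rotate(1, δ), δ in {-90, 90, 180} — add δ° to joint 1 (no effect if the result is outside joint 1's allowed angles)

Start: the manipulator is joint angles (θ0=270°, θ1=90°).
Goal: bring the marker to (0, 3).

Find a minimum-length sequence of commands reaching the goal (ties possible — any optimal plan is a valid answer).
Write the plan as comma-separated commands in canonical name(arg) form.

t0: joint angles (θ0=270°, θ1=90°)
t=1 rotate(0, 180) ⇒ joint angles (θ0=90°, θ1=90°)
t=2 rotate(1, 90) ⇒ joint angles (θ0=90°, θ1=180°)
no 1-step plan works, so 2 is optimal.

rotate(0, 180), rotate(1, 90)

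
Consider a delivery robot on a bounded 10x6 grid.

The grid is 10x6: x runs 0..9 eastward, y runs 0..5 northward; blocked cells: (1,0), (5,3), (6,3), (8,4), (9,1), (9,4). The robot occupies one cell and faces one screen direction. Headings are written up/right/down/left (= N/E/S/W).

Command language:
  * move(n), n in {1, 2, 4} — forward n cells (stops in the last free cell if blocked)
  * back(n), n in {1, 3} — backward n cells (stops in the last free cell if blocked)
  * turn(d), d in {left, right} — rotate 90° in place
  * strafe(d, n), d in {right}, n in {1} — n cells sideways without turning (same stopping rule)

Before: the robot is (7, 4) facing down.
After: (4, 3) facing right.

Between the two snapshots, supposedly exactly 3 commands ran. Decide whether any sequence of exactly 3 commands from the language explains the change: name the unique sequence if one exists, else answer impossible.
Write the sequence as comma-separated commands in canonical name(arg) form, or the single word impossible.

turn(left), back(3), strafe(right, 1)

key: order matters: swapping turn(left) and strafe(right, 1) lands elsewhere
initial: (7, 4) facing down
step 1 (turn(left)): (7, 4) facing right
step 2 (back(3)): (4, 4) facing right
step 3 (strafe(right, 1)): (4, 3) facing right
uniquely the one of 512 3-step routes that fits.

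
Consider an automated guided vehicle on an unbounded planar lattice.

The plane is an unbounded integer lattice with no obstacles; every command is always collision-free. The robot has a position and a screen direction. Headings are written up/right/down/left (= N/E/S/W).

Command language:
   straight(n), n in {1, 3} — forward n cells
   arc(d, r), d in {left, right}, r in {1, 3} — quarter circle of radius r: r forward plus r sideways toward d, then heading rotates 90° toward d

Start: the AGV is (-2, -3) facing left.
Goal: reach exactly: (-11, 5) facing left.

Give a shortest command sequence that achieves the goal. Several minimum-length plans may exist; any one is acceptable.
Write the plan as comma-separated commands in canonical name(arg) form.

straight(3), arc(right, 3), straight(1), straight(1), arc(left, 3)

start: (-2, -3) facing left
[1] after straight(3): (-5, -3) facing left
[2] after arc(right, 3): (-8, 0) facing up
[3] after straight(1): (-8, 1) facing up
[4] after straight(1): (-8, 2) facing up
[5] after arc(left, 3): (-11, 5) facing left
nothing shorter than 5 reaches the goal.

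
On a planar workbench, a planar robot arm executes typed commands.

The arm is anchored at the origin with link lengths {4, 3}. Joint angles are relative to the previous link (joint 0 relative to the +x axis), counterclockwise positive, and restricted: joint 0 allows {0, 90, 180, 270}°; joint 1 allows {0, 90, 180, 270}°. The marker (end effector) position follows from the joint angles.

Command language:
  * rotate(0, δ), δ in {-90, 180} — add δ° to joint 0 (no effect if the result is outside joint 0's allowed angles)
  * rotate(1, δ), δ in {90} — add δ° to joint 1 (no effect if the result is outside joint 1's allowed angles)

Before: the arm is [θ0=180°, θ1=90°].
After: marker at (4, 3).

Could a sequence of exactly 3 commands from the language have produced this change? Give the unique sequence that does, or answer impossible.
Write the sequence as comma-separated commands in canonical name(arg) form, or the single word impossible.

rotate(0, 180), rotate(0, 180), rotate(0, 180)

begin: [θ0=180°, θ1=90°]
1. rotate(0, 180) → [θ0=0°, θ1=90°]
2. rotate(0, 180) → [θ0=180°, θ1=90°]
3. rotate(0, 180) → [θ0=0°, θ1=90°]
no rival 3-sequence matches.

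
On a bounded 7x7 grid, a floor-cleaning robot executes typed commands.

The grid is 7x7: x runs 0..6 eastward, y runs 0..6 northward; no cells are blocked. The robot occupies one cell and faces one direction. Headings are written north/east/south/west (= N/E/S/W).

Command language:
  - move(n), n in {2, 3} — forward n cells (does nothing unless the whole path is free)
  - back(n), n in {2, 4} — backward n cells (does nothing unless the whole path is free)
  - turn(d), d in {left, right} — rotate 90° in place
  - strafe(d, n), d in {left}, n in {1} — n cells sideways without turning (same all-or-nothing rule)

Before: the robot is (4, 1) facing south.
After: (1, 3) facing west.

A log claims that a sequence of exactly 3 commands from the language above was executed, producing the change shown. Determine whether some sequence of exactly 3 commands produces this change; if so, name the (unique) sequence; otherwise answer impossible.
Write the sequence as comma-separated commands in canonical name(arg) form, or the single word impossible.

back(2), turn(right), move(3)

key: position moved to (1,3) AND the heading swung to W — translation plus rotation needed
initial: (4, 1) facing south
t=1 back(2) ⇒ (4, 3) facing south
t=2 turn(right) ⇒ (4, 3) facing west
t=3 move(3) ⇒ (1, 3) facing west
all 343 alternatives checked — unique.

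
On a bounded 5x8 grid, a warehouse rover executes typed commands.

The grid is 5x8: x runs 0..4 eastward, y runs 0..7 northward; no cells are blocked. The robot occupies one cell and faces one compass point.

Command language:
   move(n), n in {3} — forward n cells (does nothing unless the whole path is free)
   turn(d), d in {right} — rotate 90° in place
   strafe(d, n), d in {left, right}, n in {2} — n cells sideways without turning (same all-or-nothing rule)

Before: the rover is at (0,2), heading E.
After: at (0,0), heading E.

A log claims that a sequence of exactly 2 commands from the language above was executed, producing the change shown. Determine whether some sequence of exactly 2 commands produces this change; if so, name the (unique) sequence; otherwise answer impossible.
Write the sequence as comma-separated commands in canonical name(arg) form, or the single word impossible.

strafe(right, 2), strafe(right, 2)

key: heading stays E — no command in the sequence turns
initial: at (0,2), heading E
step 1 (strafe(right, 2)): at (0,0), heading E
step 2 (strafe(right, 2)): at (0,0), heading E
no rival 2-sequence matches.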